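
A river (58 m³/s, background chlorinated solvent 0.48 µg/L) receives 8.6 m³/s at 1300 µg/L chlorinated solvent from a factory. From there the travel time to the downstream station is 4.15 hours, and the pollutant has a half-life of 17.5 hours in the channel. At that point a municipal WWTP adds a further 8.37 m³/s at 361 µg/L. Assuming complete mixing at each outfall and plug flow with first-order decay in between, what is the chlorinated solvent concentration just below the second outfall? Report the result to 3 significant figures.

167 µg/L

Conservation of mass: C = (58.00·0.4800 + 8.600·1300) / 66.60 = 11210/66.60 = 168.3 µg/L; combined flow 66.60 m³/s.
Half-life 17.5 h → k = ln 2 / 17.5 = 0.03961 h⁻¹ = 0.9506 d⁻¹.
Decay over the reach: 168.3·exp(−kt) = 168.3·0.8484 = 142.8 µg/L.
At the second outfall, C = (66.60·142.8 + 8.370·361.0) / (66.60 + 8.370) = 167.1 µg/L.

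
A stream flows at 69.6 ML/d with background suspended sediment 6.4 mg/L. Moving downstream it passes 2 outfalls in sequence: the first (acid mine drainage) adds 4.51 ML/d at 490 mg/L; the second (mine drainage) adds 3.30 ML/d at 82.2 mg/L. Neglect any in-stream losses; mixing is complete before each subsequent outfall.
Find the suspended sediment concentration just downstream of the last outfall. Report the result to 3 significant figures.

37.8 mg/L

Below outfall 1: Q → 74.11 ML/d, C = (69.60·6.400 + 4.510·490.0)/74.11 = 35.83 mg/L.
Below outfall 2: Q → 77.41 ML/d, C = (74.11·35.83 + 3.300·82.20)/77.41 = 37.81 mg/L.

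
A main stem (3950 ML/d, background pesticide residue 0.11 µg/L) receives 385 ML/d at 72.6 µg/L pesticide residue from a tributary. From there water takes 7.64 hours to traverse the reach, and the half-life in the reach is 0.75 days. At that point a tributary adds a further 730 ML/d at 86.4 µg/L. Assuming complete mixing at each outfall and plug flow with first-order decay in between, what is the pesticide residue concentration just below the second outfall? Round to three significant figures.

16.6 µg/L

After mixing, C = (3950·0.1100 + 385.0·72.60) / 4335 = 28390/4335 = 6.548 µg/L; combined flow 4335 ML/d.
Half-life 0.75 d → k = ln 2 / 0.75 = 0.9242 d⁻¹.
Applying C = C₀e^(−kt): 6.548 × 0.7451 = 4.879 µg/L.
At the second outfall, C = (4335·4.879 + 730.0·86.40) / (4335 + 730.0) = 16.63 µg/L.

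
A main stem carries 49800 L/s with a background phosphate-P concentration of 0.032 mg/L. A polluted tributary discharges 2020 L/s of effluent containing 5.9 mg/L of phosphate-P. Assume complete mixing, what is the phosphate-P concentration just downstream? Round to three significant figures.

0.261 mg/L

Conservation of mass: C = (49800·0.03200 + 2020·5.900) / 51820 = 13510/51820 = 0.2607 mg/L.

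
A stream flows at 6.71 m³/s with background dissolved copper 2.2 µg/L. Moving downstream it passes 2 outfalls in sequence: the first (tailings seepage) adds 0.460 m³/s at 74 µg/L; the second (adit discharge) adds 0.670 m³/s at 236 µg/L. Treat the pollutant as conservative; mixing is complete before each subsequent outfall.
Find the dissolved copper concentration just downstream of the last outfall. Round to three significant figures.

26.4 µg/L

Below outfall 1: Q → 7.170 m³/s, C = (6.710·2.200 + 0.4600·74.00)/7.170 = 6.806 µg/L.
Below outfall 2: Q → 7.840 m³/s, C = (7.170·6.806 + 0.6700·236.0)/7.840 = 26.39 µg/L.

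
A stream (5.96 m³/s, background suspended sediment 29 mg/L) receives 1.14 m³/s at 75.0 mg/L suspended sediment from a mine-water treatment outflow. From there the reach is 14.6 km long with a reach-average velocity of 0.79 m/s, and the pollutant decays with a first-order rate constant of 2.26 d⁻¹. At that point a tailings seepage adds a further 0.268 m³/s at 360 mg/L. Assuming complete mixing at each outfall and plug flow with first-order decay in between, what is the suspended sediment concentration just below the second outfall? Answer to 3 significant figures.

34.7 mg/L

Conservation of mass: C = (5.960·29.00 + 1.140·75.00) / 7.100 = 258.3/7.100 = 36.39 mg/L; combined flow 7.100 m³/s.
Travel time t = 14.6·1000 / 0.79 = 18480 s = 5.134 h.
First-order decay: C = 36.39·exp(−k·t) = 36.39·0.6167 = 22.44 mg/L.
At the second outfall, C = (7.100·22.44 + 0.2680·360.0) / (7.100 + 0.2680) = 34.72 mg/L.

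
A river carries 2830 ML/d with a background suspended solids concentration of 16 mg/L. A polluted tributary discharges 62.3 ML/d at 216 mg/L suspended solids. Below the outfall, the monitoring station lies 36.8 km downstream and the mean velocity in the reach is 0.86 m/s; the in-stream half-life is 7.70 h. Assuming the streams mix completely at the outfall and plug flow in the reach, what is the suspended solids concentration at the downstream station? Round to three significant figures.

6.97 mg/L

Mixed concentration C = ΣQC/ΣQ = (2830·16.00 + 62.30·216.0) / 2892 = 58740/2892 = 20.31 mg/L.
Travel time t = 36.8·1000 / 0.86 = 42790 s = 11.89 h.
Half-life 7.70 h → k = ln 2 / 7.70 = 0.09002 h⁻¹ = 2.160 d⁻¹.
Decay over the reach: 20.31·exp(−kt) = 20.31·0.3430 = 6.966 mg/L.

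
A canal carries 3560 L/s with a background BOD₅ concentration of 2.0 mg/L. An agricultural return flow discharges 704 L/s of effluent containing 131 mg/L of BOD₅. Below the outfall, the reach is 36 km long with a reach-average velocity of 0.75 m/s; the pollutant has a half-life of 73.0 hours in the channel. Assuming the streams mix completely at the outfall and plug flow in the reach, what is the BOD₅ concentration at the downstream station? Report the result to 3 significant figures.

Flow-weighted average: C = (3560·2.000 + 704.0·131.0) / 4264 = 99340/4264 = 23.30 mg/L.
Travel time t = 36·1000 / 0.75 = 48000 s = 13.33 h.
Half-life 73.0 h → k = ln 2 / 73.0 = 0.009495 h⁻¹ = 0.2279 d⁻¹.
Applying C = C₀e^(−kt): 23.30 × 0.8811 = 20.53 mg/L.

20.5 mg/L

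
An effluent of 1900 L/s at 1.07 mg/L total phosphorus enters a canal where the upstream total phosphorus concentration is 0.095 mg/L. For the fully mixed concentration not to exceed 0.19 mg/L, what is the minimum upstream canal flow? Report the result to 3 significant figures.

Set C_mix = 0.19: (Q·0.09500 + 1900·1.070) / (Q + 1900) = 0.19
→ Q = 1900·(1.070 − 0.19)/(0.19 − 0.09500) = 17600 L/s.

17600 L/s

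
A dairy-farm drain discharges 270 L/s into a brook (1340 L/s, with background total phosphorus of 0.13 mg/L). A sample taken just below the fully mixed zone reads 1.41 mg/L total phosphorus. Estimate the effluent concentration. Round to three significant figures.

Mass balance: 1340·0.1300 + 270.0·Cₑ = 1610·1.410
→ Cₑ = (1610·1.410 − 1340·0.1300) / 270.0 = 7.763 mg/L.

7.76 mg/L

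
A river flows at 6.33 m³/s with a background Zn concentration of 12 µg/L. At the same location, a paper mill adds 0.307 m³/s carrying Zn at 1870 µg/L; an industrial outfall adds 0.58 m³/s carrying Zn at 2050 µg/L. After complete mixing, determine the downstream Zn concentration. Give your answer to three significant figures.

Mixed concentration C = ΣQC/ΣQ = (6.330·12.00 + 0.3070·1870 + 0.5800·2050) / 7.217 = 1839/7.217 = 254.8 µg/L.

255 µg/L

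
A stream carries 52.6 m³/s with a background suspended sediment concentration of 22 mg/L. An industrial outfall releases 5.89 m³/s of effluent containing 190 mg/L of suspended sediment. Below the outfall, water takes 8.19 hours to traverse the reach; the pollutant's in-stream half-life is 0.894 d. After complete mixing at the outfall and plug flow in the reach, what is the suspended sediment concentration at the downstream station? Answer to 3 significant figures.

29.9 mg/L

Flow-weighted average: C = (52.60·22.00 + 5.890·190.0) / 58.49 = 2276/58.49 = 38.92 mg/L.
Half-life 0.894 d → k = ln 2 / 0.894 = 0.7753 d⁻¹.
Applying C = C₀e^(−kt): 38.92 × 0.7675 = 29.87 mg/L.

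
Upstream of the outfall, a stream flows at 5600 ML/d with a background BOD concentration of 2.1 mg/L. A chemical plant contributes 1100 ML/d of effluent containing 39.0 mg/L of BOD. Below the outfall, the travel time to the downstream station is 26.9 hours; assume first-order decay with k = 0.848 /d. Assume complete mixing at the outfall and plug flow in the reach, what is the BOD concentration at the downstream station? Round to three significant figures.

3.15 mg/L

Mass balance: C = (5600·2.100 + 1100·39.00) / 6700 = 54660/6700 = 8.158 mg/L.
Applying C = C₀e^(−kt): 8.158 × 0.3866 = 3.154 mg/L.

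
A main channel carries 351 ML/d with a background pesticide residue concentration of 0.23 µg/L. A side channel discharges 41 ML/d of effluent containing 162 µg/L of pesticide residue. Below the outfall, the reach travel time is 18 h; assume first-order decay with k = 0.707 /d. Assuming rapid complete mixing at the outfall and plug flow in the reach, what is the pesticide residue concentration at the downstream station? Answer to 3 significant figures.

Mixed concentration C = ΣQC/ΣQ = (351.0·0.2300 + 41.00·162.0) / 392.0 = 6723/392.0 = 17.15 µg/L.
After decay, C = 17.15 × e^(−kt) = 17.15 × 0.5885 = 10.09 µg/L.

10.1 µg/L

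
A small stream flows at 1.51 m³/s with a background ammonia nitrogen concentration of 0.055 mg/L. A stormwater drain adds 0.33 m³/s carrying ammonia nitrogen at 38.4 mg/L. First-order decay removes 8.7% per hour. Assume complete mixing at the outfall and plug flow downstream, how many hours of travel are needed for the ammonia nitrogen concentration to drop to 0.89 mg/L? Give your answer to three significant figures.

Mass balance: C = (1.510·0.05500 + 0.3300·38.40) / 1.840 = 12.76/1.840 = 6.932 mg/L.
8.7%/h lost → k = −ln(1 − 0.087) = 0.09102 h⁻¹.
6.932·exp(−k·t) = 0.89 → t = ln(6.932/0.89)/k = 81190 s = 22.55 h.

22.6 h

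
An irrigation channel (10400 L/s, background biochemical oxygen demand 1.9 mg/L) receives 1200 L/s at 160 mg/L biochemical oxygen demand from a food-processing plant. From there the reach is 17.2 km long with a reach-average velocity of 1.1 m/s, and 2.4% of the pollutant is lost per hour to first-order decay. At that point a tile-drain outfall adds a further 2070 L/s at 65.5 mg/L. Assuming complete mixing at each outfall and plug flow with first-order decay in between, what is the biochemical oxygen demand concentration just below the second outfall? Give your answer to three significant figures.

23.9 mg/L

Mixed concentration C = ΣQC/ΣQ = (10400·1.900 + 1200·160.0) / 11600 = 211800/11600 = 18.26 mg/L; combined flow 11600 L/s.
Travel time t = 17.2·1000 / 1.1 = 15640 s = 4.343 h.
2.4%/h lost → k = −ln(1 − 0.024) = 0.02429 h⁻¹.
Decay over the reach: 18.26·exp(−kt) = 18.26·0.8999 = 16.43 mg/L.
At the second outfall, C = (11600·16.43 + 2070·65.50) / (11600 + 2070) = 23.86 mg/L.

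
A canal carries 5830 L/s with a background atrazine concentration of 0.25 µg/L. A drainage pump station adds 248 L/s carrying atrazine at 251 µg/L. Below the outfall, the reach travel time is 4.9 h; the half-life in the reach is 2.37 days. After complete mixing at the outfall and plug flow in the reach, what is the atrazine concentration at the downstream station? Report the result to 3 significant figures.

9.87 µg/L

Conservation of mass: C = (5830·0.2500 + 248.0·251.0) / 6078 = 63710/6078 = 10.48 µg/L.
Half-life 2.37 d → k = ln 2 / 2.37 = 0.2925 d⁻¹.
Applying C = C₀e^(−kt): 10.48 × 0.9420 = 9.874 µg/L.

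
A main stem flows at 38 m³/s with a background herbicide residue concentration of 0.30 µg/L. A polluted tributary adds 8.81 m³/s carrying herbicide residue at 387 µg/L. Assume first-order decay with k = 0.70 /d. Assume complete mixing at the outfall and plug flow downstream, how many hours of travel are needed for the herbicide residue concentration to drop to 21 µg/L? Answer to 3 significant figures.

42.8 h

Mass balance: C = (38.00·0.3000 + 8.810·387.0) / 46.81 = 3421/46.81 = 73.08 µg/L.
73.08·exp(−k·t) = 21 → t = ln(73.08/21)/k = 153900 s = 42.76 h.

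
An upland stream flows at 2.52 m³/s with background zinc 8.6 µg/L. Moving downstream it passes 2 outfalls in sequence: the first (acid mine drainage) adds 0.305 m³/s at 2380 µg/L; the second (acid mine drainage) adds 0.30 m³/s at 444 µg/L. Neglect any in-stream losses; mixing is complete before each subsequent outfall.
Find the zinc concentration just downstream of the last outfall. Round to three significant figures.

282 µg/L

Below outfall 1: Q → 2.825 m³/s, C = (2.520·8.600 + 0.3050·2380)/2.825 = 264.6 µg/L.
Below outfall 2: Q → 3.125 m³/s, C = (2.825·264.6 + 0.3000·444.0)/3.125 = 281.8 µg/L.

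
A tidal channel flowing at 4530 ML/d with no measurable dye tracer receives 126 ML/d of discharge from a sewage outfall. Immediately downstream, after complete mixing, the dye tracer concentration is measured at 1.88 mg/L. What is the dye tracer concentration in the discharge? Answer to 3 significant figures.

Mass balance: 4530·0 + 126.0·Cₑ = 4656·1.880
→ Cₑ = (4656·1.880 − 4530·0) / 126.0 = 69.47 mg/L.

69.5 mg/L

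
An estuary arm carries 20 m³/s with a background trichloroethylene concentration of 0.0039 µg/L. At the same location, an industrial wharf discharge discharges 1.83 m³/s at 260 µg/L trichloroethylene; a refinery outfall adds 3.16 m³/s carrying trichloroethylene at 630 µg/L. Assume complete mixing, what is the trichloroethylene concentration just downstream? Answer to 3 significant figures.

98.7 µg/L

Mass balance: C = (20.00·0.003900 + 1.830·260.0 + 3.160·630.0) / 24.99 = 2467/24.99 = 98.71 µg/L.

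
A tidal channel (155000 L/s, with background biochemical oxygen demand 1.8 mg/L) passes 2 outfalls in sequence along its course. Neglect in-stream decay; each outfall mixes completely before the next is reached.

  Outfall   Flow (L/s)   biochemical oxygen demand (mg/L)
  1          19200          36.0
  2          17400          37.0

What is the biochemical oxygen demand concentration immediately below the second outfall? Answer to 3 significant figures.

8.42 mg/L

Below outfall 1: Q → 174200 L/s, C = (155000·1.800 + 19200·36.00)/174200 = 5.569 mg/L.
Below outfall 2: Q → 191600 L/s, C = (174200·5.569 + 17400·37.00)/191600 = 8.424 mg/L.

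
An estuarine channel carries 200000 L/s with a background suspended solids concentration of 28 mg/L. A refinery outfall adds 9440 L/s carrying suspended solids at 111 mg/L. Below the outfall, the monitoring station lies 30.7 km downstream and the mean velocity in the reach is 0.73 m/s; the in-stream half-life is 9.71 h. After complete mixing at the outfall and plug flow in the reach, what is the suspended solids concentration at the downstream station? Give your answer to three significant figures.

13.8 mg/L

Mass balance: C = (200000·28.00 + 9440·111.0) / 209400 = 6648000/209400 = 31.74 mg/L.
Travel time t = 30.7·1000 / 0.73 = 42050 s = 11.68 h.
Half-life 9.71 h → k = ln 2 / 9.71 = 0.07138 h⁻¹ = 1.713 d⁻¹.
After decay, C = 31.74 × e^(−kt) = 31.74 × 0.4343 = 13.79 mg/L.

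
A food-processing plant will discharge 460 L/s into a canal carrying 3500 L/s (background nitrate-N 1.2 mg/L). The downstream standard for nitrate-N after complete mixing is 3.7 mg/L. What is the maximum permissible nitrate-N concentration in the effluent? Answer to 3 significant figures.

At the limit, (Qr·Cr + Qe·Cₑ)/(Qr + Qe) = 3.7:
Cₑ = (3960·3.7 − 3500·1.200) / 460.0 = 22.72 mg/L.

22.7 mg/L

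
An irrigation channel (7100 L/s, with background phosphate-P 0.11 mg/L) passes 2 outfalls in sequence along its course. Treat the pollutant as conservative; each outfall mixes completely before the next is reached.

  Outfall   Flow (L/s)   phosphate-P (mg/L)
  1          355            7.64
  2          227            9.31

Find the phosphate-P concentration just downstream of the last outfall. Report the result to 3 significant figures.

0.730 mg/L

Outfall 1: combined Q = 7455 L/s; C = (7100·0.1100 + 355.0·7.640)/7455 = 0.4686 mg/L.
Outfall 2: combined Q = 7682 L/s; C = (7455·0.4686 + 227.0·9.310)/7682 = 0.7298 mg/L.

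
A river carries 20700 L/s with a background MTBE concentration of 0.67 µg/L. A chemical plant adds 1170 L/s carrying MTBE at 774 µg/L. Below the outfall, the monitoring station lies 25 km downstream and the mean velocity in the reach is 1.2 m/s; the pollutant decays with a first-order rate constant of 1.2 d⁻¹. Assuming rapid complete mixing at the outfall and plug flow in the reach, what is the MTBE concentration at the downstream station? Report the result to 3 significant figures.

Conservation of mass: C = (20700·0.6700 + 1170·774.0) / 21870 = 919400/21870 = 42.04 µg/L.
Travel time t = 25·1000 / 1.2 = 20830 s = 5.787 h.
First-order decay: C = 42.04·exp(−k·t) = 42.04·0.7487 = 31.48 µg/L.

31.5 µg/L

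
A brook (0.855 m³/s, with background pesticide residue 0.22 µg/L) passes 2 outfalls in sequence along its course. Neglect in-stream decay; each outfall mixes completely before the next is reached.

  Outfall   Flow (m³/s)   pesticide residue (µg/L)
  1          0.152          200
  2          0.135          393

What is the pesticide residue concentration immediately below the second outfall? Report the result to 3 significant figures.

73.2 µg/L

Outfall 1: combined Q = 1.007 m³/s; C = (0.8550·0.2200 + 0.1520·200.0)/1.007 = 30.38 µg/L.
Outfall 2: combined Q = 1.142 m³/s; C = (1.007·30.38 + 0.1350·393.0)/1.142 = 73.24 µg/L.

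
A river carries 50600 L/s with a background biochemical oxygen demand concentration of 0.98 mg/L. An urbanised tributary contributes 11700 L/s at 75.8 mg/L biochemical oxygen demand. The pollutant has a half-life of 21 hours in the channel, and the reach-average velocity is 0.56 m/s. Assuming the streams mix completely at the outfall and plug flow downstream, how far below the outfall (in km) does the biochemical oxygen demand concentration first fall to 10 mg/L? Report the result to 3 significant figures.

After mixing, C = (50600·0.9800 + 11700·75.80) / 62300 = 936400/62300 = 15.03 mg/L.
Half-life 21 h → k = ln 2 / 21 = 0.03301 h⁻¹ = 0.7922 d⁻¹.
Set 15.03·exp(−k·t) = 10 → t = ln(15.03/10)/k = 44450 s = 12.35 h.
Distance = v·t = 0.56·44450 = 24890 m = 24.89 km.

24.9 km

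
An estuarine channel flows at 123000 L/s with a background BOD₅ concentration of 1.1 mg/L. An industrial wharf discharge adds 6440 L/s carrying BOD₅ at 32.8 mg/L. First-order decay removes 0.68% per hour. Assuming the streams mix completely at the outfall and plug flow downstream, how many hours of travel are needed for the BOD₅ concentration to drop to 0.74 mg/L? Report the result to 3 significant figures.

Mass balance: C = (123000·1.100 + 6440·32.80) / 129400 = 346500/129400 = 2.677 mg/L.
0.68%/h lost → k = −ln(1 − 0.0068) = 0.006823 h⁻¹.
2.677·exp(−k·t) = 0.74 → t = ln(2.677/0.74)/k = 678400 s = 188.5 h.

188 h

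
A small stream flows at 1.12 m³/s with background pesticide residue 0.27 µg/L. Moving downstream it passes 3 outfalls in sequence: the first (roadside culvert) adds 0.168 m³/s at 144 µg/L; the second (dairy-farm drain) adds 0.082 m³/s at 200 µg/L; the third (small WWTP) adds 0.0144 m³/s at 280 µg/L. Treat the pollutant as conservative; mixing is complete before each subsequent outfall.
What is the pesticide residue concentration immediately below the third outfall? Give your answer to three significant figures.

After outfall 1: Q = 1.120 + 0.1680 = 1.288 m³/s; C = (1.120·0.2700 + 0.1680·144.0)/1.288 = 19.02 µg/L.
After outfall 2: Q = 1.288 + 0.08200 = 1.370 m³/s; C = (1.288·19.02 + 0.08200·200.0)/1.370 = 29.85 µg/L.
After outfall 3: Q = 1.370 + 0.01440 = 1.384 m³/s; C = (1.370·29.85 + 0.01440·280.0)/1.384 = 32.45 µg/L.

32.5 µg/L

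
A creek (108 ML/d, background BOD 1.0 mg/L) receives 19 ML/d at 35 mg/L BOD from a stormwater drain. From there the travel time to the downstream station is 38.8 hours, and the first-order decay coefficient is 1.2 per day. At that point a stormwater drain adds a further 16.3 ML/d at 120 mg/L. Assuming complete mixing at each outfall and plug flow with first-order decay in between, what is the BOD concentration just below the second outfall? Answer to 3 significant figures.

14.4 mg/L

After mixing, C = (108.0·1.000 + 19.00·35.00) / 127.0 = 773.0/127.0 = 6.087 mg/L; combined flow 127.0 ML/d.
After decay, C = 6.087 × e^(−kt) = 6.087 × 0.1437 = 0.8747 mg/L.
At the second outfall, C = (127.0·0.8747 + 16.30·120.0) / (127.0 + 16.30) = 14.42 mg/L.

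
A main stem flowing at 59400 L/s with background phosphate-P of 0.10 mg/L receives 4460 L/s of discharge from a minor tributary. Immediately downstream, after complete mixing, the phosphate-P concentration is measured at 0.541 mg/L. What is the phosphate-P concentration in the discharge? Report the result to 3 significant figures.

Mass balance: 59400·0.1000 + 4460·Cₑ = 63860·0.5410
→ Cₑ = (63860·0.5410 − 59400·0.1000) / 4460 = 6.414 mg/L.

6.41 mg/L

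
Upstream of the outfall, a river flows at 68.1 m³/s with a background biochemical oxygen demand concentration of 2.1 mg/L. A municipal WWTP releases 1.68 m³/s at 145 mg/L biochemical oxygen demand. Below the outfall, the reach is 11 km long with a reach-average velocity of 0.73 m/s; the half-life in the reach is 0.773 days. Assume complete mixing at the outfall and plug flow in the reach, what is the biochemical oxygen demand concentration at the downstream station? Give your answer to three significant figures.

Mass balance: C = (68.10·2.100 + 1.680·145.0) / 69.78 = 386.6/69.78 = 5.540 mg/L.
Travel time t = 11·1000 / 0.73 = 15070 s = 4.186 h.
Half-life 0.773 d → k = ln 2 / 0.773 = 0.8967 d⁻¹.
First-order decay: C = 5.540·exp(−k·t) = 5.540·0.8552 = 4.738 mg/L.

4.74 mg/L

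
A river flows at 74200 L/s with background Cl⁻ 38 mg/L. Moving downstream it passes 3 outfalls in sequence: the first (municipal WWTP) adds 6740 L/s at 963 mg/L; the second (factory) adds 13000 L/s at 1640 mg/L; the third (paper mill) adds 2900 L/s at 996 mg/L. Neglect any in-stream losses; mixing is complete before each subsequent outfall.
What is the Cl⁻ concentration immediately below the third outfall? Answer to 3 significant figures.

346 mg/L

Outfall 1: combined Q = 80940 L/s; C = (74200·38.00 + 6740·963.0)/80940 = 115.0 mg/L.
Outfall 2: combined Q = 93940 L/s; C = (80940·115.0 + 13000·1640)/93940 = 326.1 mg/L.
Outfall 3: combined Q = 96840 L/s; C = (93940·326.1 + 2900·996.0)/96840 = 346.1 mg/L.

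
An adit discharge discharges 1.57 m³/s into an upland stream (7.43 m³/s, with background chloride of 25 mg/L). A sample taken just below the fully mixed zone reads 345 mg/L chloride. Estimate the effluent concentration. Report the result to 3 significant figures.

Mass balance: 7.430·25.00 + 1.570·Cₑ = 9.000·345.0
→ Cₑ = (9.000·345.0 − 7.430·25.00) / 1.570 = 1859 mg/L.

1860 mg/L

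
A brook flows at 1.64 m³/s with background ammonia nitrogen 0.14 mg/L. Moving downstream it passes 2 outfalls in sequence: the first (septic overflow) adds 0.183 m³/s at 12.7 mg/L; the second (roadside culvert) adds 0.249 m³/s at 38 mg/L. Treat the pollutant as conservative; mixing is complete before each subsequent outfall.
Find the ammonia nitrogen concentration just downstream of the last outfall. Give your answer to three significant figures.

5.80 mg/L

Below outfall 1: Q → 1.823 m³/s, C = (1.640·0.1400 + 0.1830·12.70)/1.823 = 1.401 mg/L.
Below outfall 2: Q → 2.072 m³/s, C = (1.823·1.401 + 0.2490·38.00)/2.072 = 5.799 mg/L.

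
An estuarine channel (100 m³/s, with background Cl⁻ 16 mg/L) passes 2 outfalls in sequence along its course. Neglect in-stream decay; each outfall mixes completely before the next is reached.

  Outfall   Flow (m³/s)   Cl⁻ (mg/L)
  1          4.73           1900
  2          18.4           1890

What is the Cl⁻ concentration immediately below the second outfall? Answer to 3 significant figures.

368 mg/L

After outfall 1: Q = 100.0 + 4.730 = 104.7 m³/s; C = (100.0·16.00 + 4.730·1900)/104.7 = 101.1 mg/L.
After outfall 2: Q = 104.7 + 18.40 = 123.1 m³/s; C = (104.7·101.1 + 18.40·1890)/123.1 = 368.4 mg/L.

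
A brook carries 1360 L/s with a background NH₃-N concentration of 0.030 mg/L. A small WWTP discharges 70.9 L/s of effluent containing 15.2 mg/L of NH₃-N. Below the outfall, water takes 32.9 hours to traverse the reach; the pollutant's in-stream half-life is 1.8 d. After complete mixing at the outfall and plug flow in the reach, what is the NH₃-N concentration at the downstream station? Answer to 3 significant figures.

0.461 mg/L

After mixing, C = (1360·0.03000 + 70.90·15.20) / 1431 = 1118/1431 = 0.7817 mg/L.
Half-life 1.8 d → k = ln 2 / 1.8 = 0.3851 d⁻¹.
After decay, C = 0.7817 × e^(−kt) = 0.7817 × 0.5899 = 0.4611 mg/L.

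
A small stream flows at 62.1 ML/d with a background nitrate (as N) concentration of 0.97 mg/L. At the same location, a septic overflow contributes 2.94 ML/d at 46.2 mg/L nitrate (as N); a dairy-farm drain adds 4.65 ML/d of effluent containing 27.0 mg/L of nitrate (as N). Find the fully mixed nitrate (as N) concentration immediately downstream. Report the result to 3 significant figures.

4.61 mg/L

Mixed concentration C = ΣQC/ΣQ = (62.10·0.9700 + 2.940·46.20 + 4.650·27.00) / 69.69 = 321.6/69.69 = 4.615 mg/L.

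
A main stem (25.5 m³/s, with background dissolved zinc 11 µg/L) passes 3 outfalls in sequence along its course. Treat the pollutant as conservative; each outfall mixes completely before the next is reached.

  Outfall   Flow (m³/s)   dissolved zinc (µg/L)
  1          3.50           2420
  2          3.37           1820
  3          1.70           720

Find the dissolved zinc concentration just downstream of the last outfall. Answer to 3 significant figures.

473 µg/L

Outfall 1: combined Q = 29.00 m³/s; C = (25.50·11.00 + 3.500·2420)/29.00 = 301.7 µg/L.
Outfall 2: combined Q = 32.37 m³/s; C = (29.00·301.7 + 3.370·1820)/32.37 = 459.8 µg/L.
Outfall 3: combined Q = 34.07 m³/s; C = (32.37·459.8 + 1.700·720.0)/34.07 = 472.8 µg/L.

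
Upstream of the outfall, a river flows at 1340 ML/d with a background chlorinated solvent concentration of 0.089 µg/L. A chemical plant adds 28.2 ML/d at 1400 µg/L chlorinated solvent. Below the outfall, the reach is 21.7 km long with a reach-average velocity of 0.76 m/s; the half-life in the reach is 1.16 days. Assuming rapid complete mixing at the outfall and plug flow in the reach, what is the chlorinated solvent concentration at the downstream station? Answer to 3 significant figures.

23.8 µg/L

Flow-weighted average: C = (1340·0.08900 + 28.20·1400) / 1368 = 39600/1368 = 28.94 µg/L.
Travel time t = 21.7·1000 / 0.76 = 28550 s = 7.931 h.
Half-life 1.16 d → k = ln 2 / 1.16 = 0.5975 d⁻¹.
After decay, C = 28.94 × e^(−kt) = 28.94 × 0.8208 = 23.76 µg/L.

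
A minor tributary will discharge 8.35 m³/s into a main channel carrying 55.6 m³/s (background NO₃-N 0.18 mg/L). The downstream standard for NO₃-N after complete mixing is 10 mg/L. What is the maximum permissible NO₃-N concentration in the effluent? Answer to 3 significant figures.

At the limit, (Qr·Cr + Qe·Cₑ)/(Qr + Qe) = 10:
Cₑ = (63.95·10 − 55.60·0.1800) / 8.350 = 75.39 mg/L.

75.4 mg/L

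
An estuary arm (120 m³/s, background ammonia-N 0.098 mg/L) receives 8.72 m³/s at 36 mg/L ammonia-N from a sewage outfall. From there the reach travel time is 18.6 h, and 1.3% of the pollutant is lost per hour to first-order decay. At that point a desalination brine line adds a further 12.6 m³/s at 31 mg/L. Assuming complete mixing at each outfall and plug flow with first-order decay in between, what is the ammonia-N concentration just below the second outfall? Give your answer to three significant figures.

4.57 mg/L

Mixed concentration C = ΣQC/ΣQ = (120.0·0.09800 + 8.720·36.00) / 128.7 = 325.7/128.7 = 2.530 mg/L; combined flow 128.7 m³/s.
1.3%/h lost → k = −ln(1 − 0.013) = 0.01309 h⁻¹.
After decay, C = 2.530 × e^(−kt) = 2.530 × 0.7840 = 1.984 mg/L.
Second outfall: C = (128.7·1.984 + 12.60·31.00)/141.3 = 4.571 mg/L.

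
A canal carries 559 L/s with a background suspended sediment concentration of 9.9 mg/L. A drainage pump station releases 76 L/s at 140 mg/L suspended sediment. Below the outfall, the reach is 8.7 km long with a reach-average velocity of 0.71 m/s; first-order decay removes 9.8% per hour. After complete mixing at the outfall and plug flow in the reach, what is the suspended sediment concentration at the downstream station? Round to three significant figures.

17.9 mg/L

Conservation of mass: C = (559.0·9.900 + 76.00·140.0) / 635.0 = 16170/635.0 = 25.47 mg/L.
Travel time t = 8.7·1000 / 0.71 = 12250 s = 3.404 h.
9.8%/h lost → k = −ln(1 − 0.098) = 0.1031 h⁻¹.
First-order decay: C = 25.47·exp(−k·t) = 25.47·0.7039 = 17.93 mg/L.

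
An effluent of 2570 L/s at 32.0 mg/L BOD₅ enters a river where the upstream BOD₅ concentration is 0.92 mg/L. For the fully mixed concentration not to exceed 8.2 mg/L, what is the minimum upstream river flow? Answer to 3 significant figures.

8400 L/s

Set C_mix = 8.2: (Q·0.9200 + 2570·32.00) / (Q + 2570) = 8.2
→ Q = 2570·(32.00 − 8.2)/(8.2 − 0.9200) = 8402 L/s.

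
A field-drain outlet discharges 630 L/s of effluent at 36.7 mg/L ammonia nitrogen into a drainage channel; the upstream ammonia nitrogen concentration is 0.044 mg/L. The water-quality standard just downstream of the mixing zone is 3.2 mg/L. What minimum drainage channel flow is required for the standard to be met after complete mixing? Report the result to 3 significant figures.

Set C_mix = 3.2: (Q·0.04400 + 630.0·36.70) / (Q + 630.0) = 3.2
→ Q = 630.0·(36.70 − 3.2)/(3.2 − 0.04400) = 6687 L/s.

6690 L/s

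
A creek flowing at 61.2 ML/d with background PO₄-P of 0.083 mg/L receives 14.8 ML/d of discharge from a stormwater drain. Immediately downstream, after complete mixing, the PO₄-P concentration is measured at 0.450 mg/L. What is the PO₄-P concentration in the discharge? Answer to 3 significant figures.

1.97 mg/L

Mass balance: 61.20·0.08300 + 14.80·Cₑ = 76.00·0.4500
→ Cₑ = (76.00·0.4500 − 61.20·0.08300) / 14.80 = 1.968 mg/L.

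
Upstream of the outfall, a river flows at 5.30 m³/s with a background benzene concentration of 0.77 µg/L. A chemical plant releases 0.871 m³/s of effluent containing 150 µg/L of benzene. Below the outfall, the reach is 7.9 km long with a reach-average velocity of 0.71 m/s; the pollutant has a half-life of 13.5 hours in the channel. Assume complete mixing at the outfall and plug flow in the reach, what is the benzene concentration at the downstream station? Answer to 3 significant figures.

18.6 µg/L

Mass balance: C = (5.300·0.7700 + 0.8710·150.0) / 6.171 = 134.7/6.171 = 21.83 µg/L.
Travel time t = 7.9·1000 / 0.71 = 11130 s = 3.091 h.
Half-life 13.5 h → k = ln 2 / 13.5 = 0.05134 h⁻¹ = 1.232 d⁻¹.
Applying C = C₀e^(−kt): 21.83 × 0.8533 = 18.63 µg/L.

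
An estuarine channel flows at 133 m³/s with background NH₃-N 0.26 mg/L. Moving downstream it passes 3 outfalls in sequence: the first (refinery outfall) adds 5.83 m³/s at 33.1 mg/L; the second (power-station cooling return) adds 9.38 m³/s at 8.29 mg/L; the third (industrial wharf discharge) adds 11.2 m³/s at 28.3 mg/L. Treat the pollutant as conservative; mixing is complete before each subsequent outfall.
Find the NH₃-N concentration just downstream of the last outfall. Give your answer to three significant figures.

Below outfall 1: Q → 138.8 m³/s, C = (133.0·0.2600 + 5.830·33.10)/138.8 = 1.639 mg/L.
Below outfall 2: Q → 148.2 m³/s, C = (138.8·1.639 + 9.380·8.290)/148.2 = 2.060 mg/L.
Below outfall 3: Q → 159.4 m³/s, C = (148.2·2.060 + 11.20·28.30)/159.4 = 3.904 mg/L.

3.90 mg/L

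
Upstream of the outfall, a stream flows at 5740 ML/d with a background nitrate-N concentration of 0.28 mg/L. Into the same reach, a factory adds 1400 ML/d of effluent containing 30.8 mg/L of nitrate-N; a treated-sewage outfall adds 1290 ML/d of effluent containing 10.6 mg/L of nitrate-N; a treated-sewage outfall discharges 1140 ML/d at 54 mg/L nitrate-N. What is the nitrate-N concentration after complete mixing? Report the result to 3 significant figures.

Mass balance: C = (5740·0.2800 + 1400·30.80 + 1290·10.60 + 1140·54.00) / 9570 = 120000/9570 = 12.54 mg/L.

12.5 mg/L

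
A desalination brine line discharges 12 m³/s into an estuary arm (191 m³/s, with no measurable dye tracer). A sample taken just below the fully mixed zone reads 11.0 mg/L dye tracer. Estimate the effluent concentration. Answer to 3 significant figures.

186 mg/L

Mass balance: 191.0·0 + 12.00·Cₑ = 203.0·11.00
→ Cₑ = (203.0·11.00 − 191.0·0) / 12.00 = 186.1 mg/L.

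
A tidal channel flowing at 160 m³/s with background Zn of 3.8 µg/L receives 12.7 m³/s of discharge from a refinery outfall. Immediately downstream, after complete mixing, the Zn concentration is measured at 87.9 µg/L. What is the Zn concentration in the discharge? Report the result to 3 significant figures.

1150 µg/L

Mass balance: 160.0·3.800 + 12.70·Cₑ = 172.7·87.90
→ Cₑ = (172.7·87.90 − 160.0·3.800) / 12.70 = 1147 µg/L.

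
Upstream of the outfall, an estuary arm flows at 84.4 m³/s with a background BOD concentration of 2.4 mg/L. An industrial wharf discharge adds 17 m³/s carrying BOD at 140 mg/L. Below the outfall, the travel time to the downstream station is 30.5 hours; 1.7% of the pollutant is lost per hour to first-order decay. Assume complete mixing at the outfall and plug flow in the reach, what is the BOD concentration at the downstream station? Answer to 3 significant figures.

After mixing, C = (84.40·2.400 + 17.00·140.0) / 101.4 = 2583/101.4 = 25.47 mg/L.
1.7%/h lost → k = −ln(1 − 0.017) = 0.01715 h⁻¹.
Decay over the reach: 25.47·exp(−kt) = 25.47·0.5928 = 15.10 mg/L.

15.1 mg/L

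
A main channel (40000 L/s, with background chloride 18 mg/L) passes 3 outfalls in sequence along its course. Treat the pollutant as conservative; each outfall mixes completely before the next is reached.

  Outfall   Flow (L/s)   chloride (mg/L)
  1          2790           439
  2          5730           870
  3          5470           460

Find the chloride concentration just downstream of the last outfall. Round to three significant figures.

175 mg/L

Below outfall 1: Q → 42790 L/s, C = (40000·18.00 + 2790·439.0)/42790 = 45.45 mg/L.
Below outfall 2: Q → 48520 L/s, C = (42790·45.45 + 5730·870.0)/48520 = 142.8 mg/L.
Below outfall 3: Q → 53990 L/s, C = (48520·142.8 + 5470·460.0)/53990 = 175.0 mg/L.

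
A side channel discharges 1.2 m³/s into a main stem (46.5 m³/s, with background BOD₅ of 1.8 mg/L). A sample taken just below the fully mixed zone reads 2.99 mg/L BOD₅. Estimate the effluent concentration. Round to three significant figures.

Mass balance: 46.50·1.800 + 1.200·Cₑ = 47.70·2.990
→ Cₑ = (47.70·2.990 − 46.50·1.800) / 1.200 = 49.10 mg/L.

49.1 mg/L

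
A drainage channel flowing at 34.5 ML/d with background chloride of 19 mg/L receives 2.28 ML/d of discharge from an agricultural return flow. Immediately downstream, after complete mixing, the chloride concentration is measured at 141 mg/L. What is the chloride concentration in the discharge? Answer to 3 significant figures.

Mass balance: 34.50·19.00 + 2.280·Cₑ = 36.78·141.0
→ Cₑ = (36.78·141.0 − 34.50·19.00) / 2.280 = 1987 mg/L.

1990 mg/L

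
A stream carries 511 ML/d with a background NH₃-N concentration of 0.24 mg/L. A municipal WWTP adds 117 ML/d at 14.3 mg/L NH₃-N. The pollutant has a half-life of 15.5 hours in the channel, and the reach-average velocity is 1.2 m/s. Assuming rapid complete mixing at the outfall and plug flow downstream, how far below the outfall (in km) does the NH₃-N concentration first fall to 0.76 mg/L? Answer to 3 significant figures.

128 km

After mixing, C = (511.0·0.2400 + 117.0·14.30) / 628.0 = 1796/628.0 = 2.859 mg/L.
Half-life 15.5 h → k = ln 2 / 15.5 = 0.04472 h⁻¹ = 1.073 d⁻¹.
Set 2.859·exp(−k·t) = 0.76 → t = ln(2.859/0.76)/k = 106700 s = 29.63 h.
Distance = v·t = 1.2·106700 = 128000 m = 128.0 km.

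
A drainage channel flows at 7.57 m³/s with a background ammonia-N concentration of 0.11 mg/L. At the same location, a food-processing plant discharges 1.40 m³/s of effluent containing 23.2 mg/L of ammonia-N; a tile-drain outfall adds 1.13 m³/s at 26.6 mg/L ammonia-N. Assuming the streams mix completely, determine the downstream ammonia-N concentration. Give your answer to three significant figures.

6.27 mg/L

Conservation of mass: C = (7.570·0.1100 + 1.400·23.20 + 1.130·26.60) / 10.10 = 63.37/10.10 = 6.274 mg/L.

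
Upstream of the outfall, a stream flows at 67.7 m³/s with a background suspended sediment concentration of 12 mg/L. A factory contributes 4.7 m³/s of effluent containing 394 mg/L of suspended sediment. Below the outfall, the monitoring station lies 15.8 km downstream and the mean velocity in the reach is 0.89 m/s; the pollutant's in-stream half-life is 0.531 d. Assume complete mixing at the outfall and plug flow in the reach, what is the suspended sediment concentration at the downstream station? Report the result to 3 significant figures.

Conservation of mass: C = (67.70·12.00 + 4.700·394.0) / 72.40 = 2664/72.40 = 36.80 mg/L.
Travel time t = 15.8·1000 / 0.89 = 17750 s = 4.931 h.
Half-life 0.531 d → k = ln 2 / 0.531 = 1.305 d⁻¹.
After decay, C = 36.80 × e^(−kt) = 36.80 × 0.7647 = 28.14 mg/L.

28.1 mg/L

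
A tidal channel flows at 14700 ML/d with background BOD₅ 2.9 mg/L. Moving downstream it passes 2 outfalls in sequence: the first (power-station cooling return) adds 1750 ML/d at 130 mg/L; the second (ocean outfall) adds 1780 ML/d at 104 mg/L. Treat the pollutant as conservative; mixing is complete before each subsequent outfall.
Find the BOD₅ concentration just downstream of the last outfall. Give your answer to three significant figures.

After outfall 1: Q = 14700 + 1750 = 16450 ML/d; C = (14700·2.900 + 1750·130.0)/16450 = 16.42 mg/L.
After outfall 2: Q = 16450 + 1780 = 18230 ML/d; C = (16450·16.42 + 1780·104.0)/18230 = 24.97 mg/L.

25.0 mg/L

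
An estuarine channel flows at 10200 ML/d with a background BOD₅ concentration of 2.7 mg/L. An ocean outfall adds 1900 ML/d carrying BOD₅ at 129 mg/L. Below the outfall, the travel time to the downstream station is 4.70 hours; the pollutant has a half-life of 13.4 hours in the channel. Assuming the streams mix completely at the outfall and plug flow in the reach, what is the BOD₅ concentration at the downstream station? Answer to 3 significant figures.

Flow-weighted average: C = (10200·2.700 + 1900·129.0) / 12100 = 272600/12100 = 22.53 mg/L.
Half-life 13.4 h → k = ln 2 / 13.4 = 0.05173 h⁻¹ = 1.241 d⁻¹.
After decay, C = 22.53 × e^(−kt) = 22.53 × 0.7842 = 17.67 mg/L.

17.7 mg/L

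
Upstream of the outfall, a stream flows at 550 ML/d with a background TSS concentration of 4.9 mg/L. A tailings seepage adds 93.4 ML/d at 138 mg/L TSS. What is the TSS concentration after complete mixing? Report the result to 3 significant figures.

After mixing, C = (550.0·4.900 + 93.40·138.0) / 643.4 = 15580/643.4 = 24.22 mg/L.

24.2 mg/L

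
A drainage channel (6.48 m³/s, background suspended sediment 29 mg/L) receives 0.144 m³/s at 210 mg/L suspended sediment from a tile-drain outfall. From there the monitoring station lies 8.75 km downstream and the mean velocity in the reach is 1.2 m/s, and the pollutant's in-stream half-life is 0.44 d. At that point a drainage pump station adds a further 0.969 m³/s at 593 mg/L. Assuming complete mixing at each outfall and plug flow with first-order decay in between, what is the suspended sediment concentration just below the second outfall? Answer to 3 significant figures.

After mixing, C = (6.480·29.00 + 0.1440·210.0) / 6.624 = 218.2/6.624 = 32.93 mg/L; combined flow 6.624 m³/s.
Travel time t = 8.75·1000 / 1.2 = 7292 s = 2.025 h.
Half-life 0.44 d → k = ln 2 / 0.44 = 1.575 d⁻¹.
After decay, C = 32.93 × e^(−kt) = 32.93 × 0.8755 = 28.83 mg/L.
Second outfall: C = (6.624·28.83 + 0.9690·593.0)/7.593 = 100.8 mg/L.

101 mg/L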